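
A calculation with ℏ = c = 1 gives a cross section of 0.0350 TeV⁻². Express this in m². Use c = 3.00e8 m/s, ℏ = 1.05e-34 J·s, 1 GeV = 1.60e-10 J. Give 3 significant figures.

Area is [L]² = [E]⁻²·(ℏc)²; restore (ℏc)².
1 GeV⁻² → (ℏc)² × (1 GeV in J)⁻² = 3.88e-32 m².
Convert the energy scale: 0.0350 TeV⁻² = 3.50e-8 GeV⁻².
Result: 3.50e-8 × 3.88e-32 = 1.36e-39 m².

1.36e-39 m²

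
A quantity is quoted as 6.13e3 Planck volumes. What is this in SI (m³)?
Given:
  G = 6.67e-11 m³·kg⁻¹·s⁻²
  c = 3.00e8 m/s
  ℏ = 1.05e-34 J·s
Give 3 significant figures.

2.56e-101 m³

One Planck volume: V_P = (ℏG/c³)^(3/2) = 4.18e-105 m³.
6.13e3 × 4.18e-105 m³ = 2.56e-101 m³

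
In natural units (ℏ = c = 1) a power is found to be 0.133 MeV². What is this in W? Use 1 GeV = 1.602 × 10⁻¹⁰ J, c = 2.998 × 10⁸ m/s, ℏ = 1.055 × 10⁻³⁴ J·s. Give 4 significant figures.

3.235 × 10⁷ W

Power is [E]/[T] = [E]²/ℏ.
1 GeV² → 1/ℏ × (1 GeV in J)² = 2.433 × 10¹⁴ W.
Convert the energy scale: 0.133 MeV² = 1.33 × 10⁻⁷ GeV².
Result: 1.33 × 10⁻⁷ × 2.433 × 10¹⁴ = 3.235 × 10⁷ W.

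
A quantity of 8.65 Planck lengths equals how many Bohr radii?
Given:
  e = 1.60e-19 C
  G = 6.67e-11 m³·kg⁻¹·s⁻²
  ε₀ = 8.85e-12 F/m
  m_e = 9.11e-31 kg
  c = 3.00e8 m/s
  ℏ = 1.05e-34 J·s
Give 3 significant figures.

2.65e-24

Planck length: ℓ_P = √(ℏG/c³) = 1.61e-35 m
Bohr radius: a₀ = 4πε₀ℏ²/(m_e e²) = 5.26e-11 m
8.65 × 1.61e-35 / 5.26e-11 = 2.65e-24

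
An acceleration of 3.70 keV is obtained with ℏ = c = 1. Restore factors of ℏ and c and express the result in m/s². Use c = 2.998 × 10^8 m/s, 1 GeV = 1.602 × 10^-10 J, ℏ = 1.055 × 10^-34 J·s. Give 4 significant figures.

Acceleration is [L]/[T]² = c·[E]/ℏ.
1 GeV → c/ℏ × (1 GeV in J) = 4.552 × 10^32 m/s².
Convert the energy scale: 3.70 keV = 3.70 × 10^-6 GeV.
Result: 3.70 × 10^-6 × 4.552 × 10^32 = 1.684 × 10^27 m/s².

1.684 × 10^27 m/s²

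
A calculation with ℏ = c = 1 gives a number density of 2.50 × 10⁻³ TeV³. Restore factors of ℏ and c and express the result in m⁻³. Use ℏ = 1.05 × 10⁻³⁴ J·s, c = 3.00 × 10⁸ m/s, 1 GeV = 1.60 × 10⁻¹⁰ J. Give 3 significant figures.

Number density is [L]⁻³ = [E]³/(ℏc)³.
1 GeV³ → 1/(ℏc)³ × (1 GeV in J)³ = 1.31 × 10⁴⁷ m⁻³.
Convert the energy scale: 2.50 × 10⁻³ TeV³ = 2.50 × 10⁶ GeV³.
Result: 2.50 × 10⁶ × 1.31 × 10⁴⁷ = 3.28 × 10⁵³ m⁻³.

3.28 × 10⁵³ m⁻³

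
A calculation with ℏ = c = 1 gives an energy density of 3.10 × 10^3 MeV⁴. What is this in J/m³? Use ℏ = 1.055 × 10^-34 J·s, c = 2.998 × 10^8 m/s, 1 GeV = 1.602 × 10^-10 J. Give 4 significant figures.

[E]/[L]³ = [E]⁴/(ℏc)³; restore (ℏc)⁻³.
1 GeV⁴ → 1/(ℏc)³ × (1 GeV in J)⁴ = 2.082 × 10^37 J/m³.
Convert the energy scale: 3.10 × 10^3 MeV⁴ = 3.10 × 10^-9 GeV⁴.
Result: 3.10 × 10^-9 × 2.082 × 10^37 = 6.453 × 10^28 J/m³.

6.453 × 10^28 J/m³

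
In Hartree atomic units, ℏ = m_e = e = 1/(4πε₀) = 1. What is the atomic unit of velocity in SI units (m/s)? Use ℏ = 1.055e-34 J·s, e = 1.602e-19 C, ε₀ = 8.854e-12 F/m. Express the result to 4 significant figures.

The unique combination of the constants set to 1 with dimensions of velocity is v_au = e²/(4πε₀ℏ).
  = 2.566e-38 / 1.174e-44
  = 2.186e6 m/s

2.186e6 m/s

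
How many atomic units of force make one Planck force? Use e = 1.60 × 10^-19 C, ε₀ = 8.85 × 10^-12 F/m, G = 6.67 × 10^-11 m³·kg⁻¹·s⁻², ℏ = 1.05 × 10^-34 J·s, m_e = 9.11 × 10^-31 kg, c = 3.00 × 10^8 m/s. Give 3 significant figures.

Planck force: F_P = c⁴/G = 1.21 × 10^44 N
atomic unit of force: F_au = E_h/a₀ = m_e²e⁶/((4πε₀)³ℏ⁴) = 8.33 × 10^-8 N
ratio = 1.21 × 10^44 / 8.33 × 10^-8 = 1.46 × 10^51

1.46 × 10^51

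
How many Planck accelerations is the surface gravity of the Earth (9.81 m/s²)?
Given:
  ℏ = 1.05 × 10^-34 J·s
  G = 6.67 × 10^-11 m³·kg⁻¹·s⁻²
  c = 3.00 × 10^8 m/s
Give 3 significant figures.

1.76 × 10^-51

Planck acceleration: a_P = √(c⁷/(ℏG)) = 5.59 × 10^51 m/s².
9.81 / 5.59 × 10^51 = 1.76 × 10^-51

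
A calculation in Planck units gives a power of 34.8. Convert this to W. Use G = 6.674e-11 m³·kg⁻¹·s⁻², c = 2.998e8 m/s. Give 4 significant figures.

1.263e54 W

One Planck power: P_P = c⁵/G = 3.629e52 W.
34.8 × 3.629e52 W = 1.263e54 W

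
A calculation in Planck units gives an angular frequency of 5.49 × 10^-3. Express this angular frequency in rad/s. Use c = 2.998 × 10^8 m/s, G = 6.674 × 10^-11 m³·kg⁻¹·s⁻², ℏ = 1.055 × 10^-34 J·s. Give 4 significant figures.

1.018 × 10^41 rad/s

One Planck angular frequency: ω_P = √(c⁵/(ℏG)) = 1.855 × 10^43 rad/s.
5.49 × 10^-3 × 1.855 × 10^43 rad/s = 1.018 × 10^41 rad/s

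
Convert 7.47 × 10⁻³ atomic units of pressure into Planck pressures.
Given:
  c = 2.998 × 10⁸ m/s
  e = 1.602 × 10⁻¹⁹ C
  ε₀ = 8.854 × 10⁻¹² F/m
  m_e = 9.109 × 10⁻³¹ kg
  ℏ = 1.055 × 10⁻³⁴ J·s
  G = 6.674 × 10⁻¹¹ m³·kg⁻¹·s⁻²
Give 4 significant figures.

4.724 × 10⁻¹⁰³

atomic unit of pressure: P_au = E_h/a₀³ = m_e⁴e¹⁰/((4πε₀)⁵ℏ⁸) = 2.929 × 10¹³ Pa
Planck pressure: p_P = c⁷/(ℏG²) = 4.632 × 10¹¹³ Pa
7.47 × 10⁻³ × 2.929 × 10¹³ / 4.632 × 10¹¹³ = 4.724 × 10⁻¹⁰³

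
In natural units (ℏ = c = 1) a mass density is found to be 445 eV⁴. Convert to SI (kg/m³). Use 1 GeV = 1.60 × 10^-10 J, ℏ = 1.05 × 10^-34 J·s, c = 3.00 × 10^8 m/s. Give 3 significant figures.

1.04 × 10^-13 kg/m³

Mass density is [E]/(c²[L]³) = [E]⁴/(ℏ³c⁵).
1 GeV⁴ → 1/(ℏ³c⁵) × (1 GeV in J)⁴ = 2.33 × 10^20 kg/m³.
Convert the energy scale: 445 eV⁴ = 4.45 × 10^-34 GeV⁴.
Result: 4.45 × 10^-34 × 2.33 × 10^20 = 1.04 × 10^-13 kg/m³.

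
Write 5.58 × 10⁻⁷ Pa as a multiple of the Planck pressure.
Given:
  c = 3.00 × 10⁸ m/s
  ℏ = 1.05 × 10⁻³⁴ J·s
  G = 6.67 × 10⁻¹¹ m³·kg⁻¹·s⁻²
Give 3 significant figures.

Planck pressure: p_P = c⁷/(ℏG²) = 4.68 × 10¹¹³ Pa.
5.58 × 10⁻⁷ / 4.68 × 10¹¹³ = 1.19 × 10⁻¹²⁰

1.19 × 10⁻¹²⁰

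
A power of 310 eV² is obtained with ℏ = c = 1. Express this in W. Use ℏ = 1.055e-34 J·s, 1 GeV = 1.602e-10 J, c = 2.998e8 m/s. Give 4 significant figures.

Power is [E]/[T] = [E]²/ℏ.
1 GeV² → 1/ℏ × (1 GeV in J)² = 2.433e14 W.
Convert the energy scale: 310 eV² = 3.10e-16 GeV².
Result: 3.10e-16 × 2.433e14 = 0.07541 W.

0.07541 W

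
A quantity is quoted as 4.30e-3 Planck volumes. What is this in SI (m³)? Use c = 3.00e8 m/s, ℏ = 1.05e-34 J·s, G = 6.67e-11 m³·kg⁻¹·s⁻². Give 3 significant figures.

1.80e-107 m³

One Planck volume: V_P = (ℏG/c³)^(3/2) = 4.18e-105 m³.
4.30e-3 × 4.18e-105 m³ = 1.80e-107 m³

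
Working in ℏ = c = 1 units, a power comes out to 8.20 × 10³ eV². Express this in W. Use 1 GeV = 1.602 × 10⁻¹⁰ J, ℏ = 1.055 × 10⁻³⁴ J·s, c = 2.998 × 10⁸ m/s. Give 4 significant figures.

1.995 W

Power is [E]/[T] = [E]²/ℏ.
1 GeV² → 1/ℏ × (1 GeV in J)² = 2.433 × 10¹⁴ W.
Convert the energy scale: 8.20 × 10³ eV² = 8.20 × 10⁻¹⁵ GeV².
Result: 8.20 × 10⁻¹⁵ × 2.433 × 10¹⁴ = 1.995 W.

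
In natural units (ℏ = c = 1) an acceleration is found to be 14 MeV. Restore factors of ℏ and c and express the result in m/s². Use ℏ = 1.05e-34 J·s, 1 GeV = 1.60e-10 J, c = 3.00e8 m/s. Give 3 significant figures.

Acceleration is [L]/[T]² = c·[E]/ℏ.
1 GeV → c/ℏ × (1 GeV in J) = 4.57e32 m/s².
Convert the energy scale: 14 MeV = 0.0140 GeV.
Result: 0.0140 × 4.57e32 = 6.40e30 m/s².

6.40e30 m/s²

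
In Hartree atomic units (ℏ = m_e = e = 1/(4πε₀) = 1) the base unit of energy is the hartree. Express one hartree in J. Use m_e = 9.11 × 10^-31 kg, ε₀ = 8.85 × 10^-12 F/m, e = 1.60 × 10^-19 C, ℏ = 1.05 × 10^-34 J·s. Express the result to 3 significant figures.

E_h = m_e e⁴/(4πε₀ℏ)²
  = 5.97 × 10^-106 / 1.36 × 10^-88
  = 4.38 × 10^-18 J

4.38 × 10^-18 J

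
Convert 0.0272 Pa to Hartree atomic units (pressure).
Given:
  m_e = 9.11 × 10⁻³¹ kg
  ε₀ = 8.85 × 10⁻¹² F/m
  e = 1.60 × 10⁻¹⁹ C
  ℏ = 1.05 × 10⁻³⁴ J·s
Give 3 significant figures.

9.03 × 10⁻¹⁶

atomic unit of pressure: P_au = E_h/a₀³ = m_e⁴e¹⁰/((4πε₀)⁵ℏ⁸) = 3.01 × 10¹³ Pa.
0.0272 / 3.01 × 10¹³ = 9.03 × 10⁻¹⁶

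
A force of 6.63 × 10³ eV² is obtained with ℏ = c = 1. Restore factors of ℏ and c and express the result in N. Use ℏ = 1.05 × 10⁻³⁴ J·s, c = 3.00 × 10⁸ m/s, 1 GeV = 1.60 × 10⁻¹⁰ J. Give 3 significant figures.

5.39 × 10⁻⁹ N

Force is [E]/[L] = [E]²/(ℏc); restore (ℏc)⁻¹.
1 GeV² → 1/(ℏc) × (1 GeV in J)² = 8.13 × 10⁵ N.
Convert the energy scale: 6.63 × 10³ eV² = 6.63 × 10⁻¹⁵ GeV².
Result: 6.63 × 10⁻¹⁵ × 8.13 × 10⁵ = 5.39 × 10⁻⁹ N.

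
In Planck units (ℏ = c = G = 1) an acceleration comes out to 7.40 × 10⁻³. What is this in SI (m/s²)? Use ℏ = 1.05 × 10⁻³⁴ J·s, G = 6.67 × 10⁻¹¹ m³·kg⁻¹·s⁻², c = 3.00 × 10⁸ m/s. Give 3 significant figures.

4.14 × 10⁴⁹ m/s²

One Planck acceleration: a_P = √(c⁷/(ℏG)) = 5.59 × 10⁵¹ m/s².
7.40 × 10⁻³ × 5.59 × 10⁵¹ m/s² = 4.14 × 10⁴⁹ m/s²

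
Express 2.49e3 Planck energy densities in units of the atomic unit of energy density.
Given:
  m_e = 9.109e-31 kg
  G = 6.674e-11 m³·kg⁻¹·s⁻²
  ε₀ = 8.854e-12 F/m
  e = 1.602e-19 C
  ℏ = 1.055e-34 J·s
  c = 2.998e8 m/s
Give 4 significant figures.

Planck energy density: u_P = c⁷/(ℏG²) = 4.632e113 J/m³
atomic unit of energy density: u_au = E_h/a₀³ = m_e⁴e¹⁰/((4πε₀)⁵ℏ⁸) = 2.929e13 J/m³
2.49e3 × 4.632e113 / 2.929e13 = 3.938e103

3.938e103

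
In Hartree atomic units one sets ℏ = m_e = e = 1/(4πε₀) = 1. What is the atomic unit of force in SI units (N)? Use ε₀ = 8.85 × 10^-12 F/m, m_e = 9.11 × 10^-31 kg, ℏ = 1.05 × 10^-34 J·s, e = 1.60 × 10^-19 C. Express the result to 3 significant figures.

8.33 × 10^-8 N

F_au = E_h/a₀ = m_e²e⁶/((4πε₀)³ℏ⁴)
E_h = 4.38 × 10^-18 J
a₀ = 5.26 × 10^-11 m
E_h/a₀ = 8.33 × 10^-8 N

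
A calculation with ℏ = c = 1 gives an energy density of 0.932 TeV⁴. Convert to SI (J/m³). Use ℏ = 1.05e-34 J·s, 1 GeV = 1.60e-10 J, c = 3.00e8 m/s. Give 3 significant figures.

[E]/[L]³ = [E]⁴/(ℏc)³; restore (ℏc)⁻³.
1 GeV⁴ → 1/(ℏc)³ × (1 GeV in J)⁴ = 2.10e37 J/m³.
Convert the energy scale: 0.932 TeV⁴ = 9.32e11 GeV⁴.
Result: 9.32e11 × 2.10e37 = 1.95e49 J/m³.

1.95e49 J/m³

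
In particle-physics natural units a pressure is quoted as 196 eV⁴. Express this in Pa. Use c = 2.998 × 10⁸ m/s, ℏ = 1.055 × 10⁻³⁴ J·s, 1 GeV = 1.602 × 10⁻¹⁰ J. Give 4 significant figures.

Pressure is [E]/[L]³ = [E]⁴/(ℏc)³.
1 GeV⁴ → 1/(ℏc)³ × (1 GeV in J)⁴ = 2.082 × 10³⁷ Pa.
Convert the energy scale: 196 eV⁴ = 1.96 × 10⁻³⁴ GeV⁴.
Result: 1.96 × 10⁻³⁴ × 2.082 × 10³⁷ = 4.080 × 10³ Pa.

4.080 × 10³ Pa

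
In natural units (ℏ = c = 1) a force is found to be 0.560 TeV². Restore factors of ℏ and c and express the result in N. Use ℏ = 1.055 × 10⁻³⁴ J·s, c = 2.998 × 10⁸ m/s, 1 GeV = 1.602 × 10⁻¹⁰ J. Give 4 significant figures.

Force is [E]/[L] = [E]²/(ℏc); restore (ℏc)⁻¹.
1 GeV² → 1/(ℏc) × (1 GeV in J)² = 8.114 × 10⁵ N.
Convert the energy scale: 0.560 TeV² = 5.60 × 10⁵ GeV².
Result: 5.60 × 10⁵ × 8.114 × 10⁵ = 4.544 × 10¹¹ N.

4.544 × 10¹¹ N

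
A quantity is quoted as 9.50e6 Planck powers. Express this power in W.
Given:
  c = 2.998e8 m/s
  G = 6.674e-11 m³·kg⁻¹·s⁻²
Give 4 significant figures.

One Planck power: P_P = c⁵/G = 3.629e52 W.
9.50e6 × 3.629e52 W = 3.447e59 W

3.447e59 W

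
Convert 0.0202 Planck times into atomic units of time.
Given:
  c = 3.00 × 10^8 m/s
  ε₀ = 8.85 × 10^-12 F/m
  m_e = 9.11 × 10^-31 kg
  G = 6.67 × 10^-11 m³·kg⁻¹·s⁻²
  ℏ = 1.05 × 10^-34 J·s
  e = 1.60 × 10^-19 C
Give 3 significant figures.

4.52 × 10^-29

Planck time: t_P = √(ℏG/c⁵) = 5.37 × 10^-44 s
atomic unit of time: τ_au = (4πε₀)²ℏ³/(m_e e⁴) = 2.40 × 10^-17 s
0.0202 × 5.37 × 10^-44 / 2.40 × 10^-17 = 4.52 × 10^-29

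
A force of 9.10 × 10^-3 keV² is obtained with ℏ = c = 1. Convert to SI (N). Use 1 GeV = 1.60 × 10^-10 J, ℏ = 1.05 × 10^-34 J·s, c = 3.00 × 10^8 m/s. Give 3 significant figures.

7.40 × 10^-9 N

Force is [E]/[L] = [E]²/(ℏc); restore (ℏc)⁻¹.
1 GeV² → 1/(ℏc) × (1 GeV in J)² = 8.13 × 10^5 N.
Convert the energy scale: 9.10 × 10^-3 keV² = 9.10 × 10^-15 GeV².
Result: 9.10 × 10^-15 × 8.13 × 10^5 = 7.40 × 10^-9 N.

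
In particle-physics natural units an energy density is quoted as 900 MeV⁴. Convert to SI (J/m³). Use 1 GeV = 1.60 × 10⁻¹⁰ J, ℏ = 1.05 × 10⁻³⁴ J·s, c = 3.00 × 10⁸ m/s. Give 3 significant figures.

[E]/[L]³ = [E]⁴/(ℏc)³; restore (ℏc)⁻³.
1 GeV⁴ → 1/(ℏc)³ × (1 GeV in J)⁴ = 2.10 × 10³⁷ J/m³.
Convert the energy scale: 900 MeV⁴ = 9.00 × 10⁻¹⁰ GeV⁴.
Result: 9.00 × 10⁻¹⁰ × 2.10 × 10³⁷ = 1.89 × 10²⁸ J/m³.

1.89 × 10²⁸ J/m³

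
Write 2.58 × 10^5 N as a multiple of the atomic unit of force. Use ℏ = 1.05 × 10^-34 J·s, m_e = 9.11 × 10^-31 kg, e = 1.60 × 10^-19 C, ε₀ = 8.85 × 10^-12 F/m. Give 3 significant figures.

atomic unit of force: F_au = E_h/a₀ = m_e²e⁶/((4πε₀)³ℏ⁴) = 8.33 × 10^-8 N.
2.58 × 10^5 / 8.33 × 10^-8 = 3.10 × 10^12

3.10 × 10^12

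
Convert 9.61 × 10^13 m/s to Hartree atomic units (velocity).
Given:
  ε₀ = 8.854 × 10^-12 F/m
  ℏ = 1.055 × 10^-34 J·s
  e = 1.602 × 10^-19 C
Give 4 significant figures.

atomic unit of velocity: v_au = e²/(4πε₀ℏ) = 2.186 × 10^6 m/s.
9.61 × 10^13 / 2.186 × 10^6 = 4.395 × 10^7

4.395 × 10^7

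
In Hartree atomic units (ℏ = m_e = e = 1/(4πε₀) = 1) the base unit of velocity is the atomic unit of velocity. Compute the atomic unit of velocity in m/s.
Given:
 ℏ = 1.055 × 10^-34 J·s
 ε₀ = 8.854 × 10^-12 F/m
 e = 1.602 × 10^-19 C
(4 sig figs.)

v_au = e²/(4πε₀ℏ)
  = 2.566 × 10^-38 / 1.174 × 10^-44
  = 2.186 × 10^6 m/s

2.186 × 10^6 m/s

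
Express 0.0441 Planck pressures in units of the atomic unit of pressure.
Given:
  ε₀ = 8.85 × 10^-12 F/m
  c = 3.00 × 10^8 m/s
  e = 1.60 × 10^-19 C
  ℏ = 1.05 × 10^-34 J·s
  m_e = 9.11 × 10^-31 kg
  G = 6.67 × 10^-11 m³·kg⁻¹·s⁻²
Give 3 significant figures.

Planck pressure: p_P = c⁷/(ℏG²) = 4.68 × 10^113 Pa
atomic unit of pressure: P_au = E_h/a₀³ = m_e⁴e¹⁰/((4πε₀)⁵ℏ⁸) = 3.01 × 10^13 Pa
0.0441 × 4.68 × 10^113 / 3.01 × 10^13 = 6.85 × 10^98

6.85 × 10^98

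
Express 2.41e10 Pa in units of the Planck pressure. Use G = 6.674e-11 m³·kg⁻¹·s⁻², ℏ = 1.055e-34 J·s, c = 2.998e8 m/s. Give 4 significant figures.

Planck pressure: p_P = c⁷/(ℏG²) = 4.632e113 Pa.
2.41e10 / 4.632e113 = 5.203e-104

5.203e-104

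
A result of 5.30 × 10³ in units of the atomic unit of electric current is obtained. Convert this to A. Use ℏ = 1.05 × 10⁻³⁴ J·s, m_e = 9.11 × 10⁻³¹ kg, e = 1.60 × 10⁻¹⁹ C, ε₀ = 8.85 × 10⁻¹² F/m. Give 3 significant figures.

35.4 A

One atomic unit of electric current: I_au = e E_h/ℏ = m_e e⁵/((4πε₀)²ℏ³) = 6.67 × 10⁻³ A.
5.30 × 10³ × 6.67 × 10⁻³ A = 35.4 A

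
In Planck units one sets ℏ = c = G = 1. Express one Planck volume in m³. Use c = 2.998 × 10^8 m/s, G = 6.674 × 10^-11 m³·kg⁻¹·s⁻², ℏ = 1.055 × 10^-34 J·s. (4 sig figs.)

V_P = (ℏG/c³)^(3/2)
  = √(1.784 × 10^-209)
  = 4.224 × 10^-105 m³

4.224 × 10^-105 m³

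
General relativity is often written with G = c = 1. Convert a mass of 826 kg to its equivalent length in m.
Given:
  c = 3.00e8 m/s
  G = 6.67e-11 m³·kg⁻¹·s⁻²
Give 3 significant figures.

In G = c = 1 units mass has dimensions of length; the conversion factor is G/c².
826 kg × (G/c²) = 6.12e-25 m

6.12e-25 m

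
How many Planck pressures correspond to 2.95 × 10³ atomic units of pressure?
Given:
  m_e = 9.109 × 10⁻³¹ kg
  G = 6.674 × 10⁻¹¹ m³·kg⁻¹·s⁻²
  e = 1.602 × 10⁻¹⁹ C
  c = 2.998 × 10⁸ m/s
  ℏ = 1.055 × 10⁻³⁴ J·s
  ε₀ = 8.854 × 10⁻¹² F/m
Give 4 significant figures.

atomic unit of pressure: P_au = E_h/a₀³ = m_e⁴e¹⁰/((4πε₀)⁵ℏ⁸) = 2.929 × 10¹³ Pa
Planck pressure: p_P = c⁷/(ℏG²) = 4.632 × 10¹¹³ Pa
2.95 × 10³ × 2.929 × 10¹³ / 4.632 × 10¹¹³ = 1.865 × 10⁻⁹⁷

1.865 × 10⁻⁹⁷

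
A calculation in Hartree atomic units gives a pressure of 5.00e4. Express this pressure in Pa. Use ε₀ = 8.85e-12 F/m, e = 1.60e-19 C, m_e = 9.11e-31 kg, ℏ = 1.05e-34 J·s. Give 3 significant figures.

One atomic unit of pressure: P_au = E_h/a₀³ = m_e⁴e¹⁰/((4πε₀)⁵ℏ⁸) = 3.01e13 Pa.
5.00e4 × 3.01e13 Pa = 1.51e18 Pa

1.51e18 Pa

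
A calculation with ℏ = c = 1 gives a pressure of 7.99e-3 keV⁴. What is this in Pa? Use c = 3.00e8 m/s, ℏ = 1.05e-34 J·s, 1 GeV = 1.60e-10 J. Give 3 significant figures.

Pressure is [E]/[L]³ = [E]⁴/(ℏc)³.
1 GeV⁴ → 1/(ℏc)³ × (1 GeV in J)⁴ = 2.10e37 Pa.
Convert the energy scale: 7.99e-3 keV⁴ = 7.99e-27 GeV⁴.
Result: 7.99e-27 × 2.10e37 = 1.68e11 Pa.

1.68e11 Pa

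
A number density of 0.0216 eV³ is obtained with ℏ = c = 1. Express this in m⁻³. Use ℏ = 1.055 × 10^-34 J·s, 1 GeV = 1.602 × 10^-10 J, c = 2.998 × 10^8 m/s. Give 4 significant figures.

2.807 × 10^18 m⁻³

Number density is [L]⁻³ = [E]³/(ℏc)³.
1 GeV³ → 1/(ℏc)³ × (1 GeV in J)³ = 1.299 × 10^47 m⁻³.
Convert the energy scale: 0.0216 eV³ = 2.16 × 10^-29 GeV³.
Result: 2.16 × 10^-29 × 1.299 × 10^47 = 2.807 × 10^18 m⁻³.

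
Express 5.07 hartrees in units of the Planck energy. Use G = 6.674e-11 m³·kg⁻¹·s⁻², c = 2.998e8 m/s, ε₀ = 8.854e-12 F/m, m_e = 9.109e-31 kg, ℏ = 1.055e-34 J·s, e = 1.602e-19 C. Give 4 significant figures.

hartree: E_h = m_e e⁴/(4πε₀ℏ)² = 4.354e-18 J
Planck energy: E_P = √(ℏc⁵/G) = 1.957e9 J
5.07 × 4.354e-18 / 1.957e9 = 1.128e-26

1.128e-26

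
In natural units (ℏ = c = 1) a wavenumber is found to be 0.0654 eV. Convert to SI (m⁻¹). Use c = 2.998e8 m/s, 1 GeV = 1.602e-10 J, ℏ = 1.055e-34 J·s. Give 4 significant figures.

3.313e5 m⁻¹

Inverse length is [E]/(ℏc).
1 GeV → 1/(ℏc) × (1 GeV in J) = 5.065e15 m⁻¹.
Convert the energy scale: 0.0654 eV = 6.54e-11 GeV.
Result: 6.54e-11 × 5.065e15 = 3.313e5 m⁻¹.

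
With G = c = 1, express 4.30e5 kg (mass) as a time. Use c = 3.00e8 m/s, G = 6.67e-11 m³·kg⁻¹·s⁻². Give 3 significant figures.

Mass → time via G/c³.
4.30e5 kg × (G/c³) = 1.06e-30 s

1.06e-30 s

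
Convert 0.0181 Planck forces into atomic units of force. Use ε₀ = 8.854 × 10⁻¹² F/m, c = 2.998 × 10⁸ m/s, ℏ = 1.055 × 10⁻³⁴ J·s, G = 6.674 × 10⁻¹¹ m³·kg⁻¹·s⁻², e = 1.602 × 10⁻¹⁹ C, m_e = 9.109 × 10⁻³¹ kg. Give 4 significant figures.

Planck force: F_P = c⁴/G = 1.210 × 10⁴⁴ N
atomic unit of force: F_au = E_h/a₀ = m_e²e⁶/((4πε₀)³ℏ⁴) = 8.220 × 10⁻⁸ N
0.0181 × 1.210 × 10⁴⁴ / 8.220 × 10⁻⁸ = 2.665 × 10⁴⁹

2.665 × 10⁴⁹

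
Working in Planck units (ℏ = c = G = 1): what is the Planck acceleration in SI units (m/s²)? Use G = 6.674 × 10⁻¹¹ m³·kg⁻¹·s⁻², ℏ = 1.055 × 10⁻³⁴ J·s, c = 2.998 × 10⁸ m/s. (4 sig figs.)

The unique combination of the constants set to 1 with dimensions of acceleration is a_P = √(c⁷/(ℏG)).
  = √(3.092 × 10¹⁰³)
  = 5.560 × 10⁵¹ m/s²

5.560 × 10⁵¹ m/s²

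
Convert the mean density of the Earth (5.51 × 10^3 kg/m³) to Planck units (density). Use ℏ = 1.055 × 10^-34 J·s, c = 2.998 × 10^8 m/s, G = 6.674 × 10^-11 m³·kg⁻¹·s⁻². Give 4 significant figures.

Planck density: ρ_P = c⁵/(ℏG²) = 5.154 × 10^96 kg/m³.
5.51 × 10^3 / 5.154 × 10^96 = 1.069 × 10^-93

1.069 × 10^-93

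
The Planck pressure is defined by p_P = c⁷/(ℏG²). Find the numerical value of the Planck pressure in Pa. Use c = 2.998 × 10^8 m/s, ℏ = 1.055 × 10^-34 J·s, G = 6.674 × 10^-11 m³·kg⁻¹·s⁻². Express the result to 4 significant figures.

p_P = c⁷/(ℏG²)
  = 2.177 × 10^59 / 4.699 × 10^-55
  = 4.632 × 10^113 Pa

4.632 × 10^113 Pa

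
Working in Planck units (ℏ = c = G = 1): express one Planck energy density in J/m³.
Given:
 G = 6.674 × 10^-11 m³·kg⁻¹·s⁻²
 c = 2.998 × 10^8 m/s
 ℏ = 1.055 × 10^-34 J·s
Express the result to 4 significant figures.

Dimensional analysis gives u_P = c⁷/(ℏG²).
  = 2.177 × 10^59 / 4.699 × 10^-55
  = 4.632 × 10^113 J/m³

4.632 × 10^113 J/m³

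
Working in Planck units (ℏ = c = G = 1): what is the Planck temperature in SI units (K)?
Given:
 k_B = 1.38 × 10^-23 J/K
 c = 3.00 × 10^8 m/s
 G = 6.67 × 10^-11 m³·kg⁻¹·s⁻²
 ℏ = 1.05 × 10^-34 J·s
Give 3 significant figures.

1.42 × 10^32 K

From ℏ = c = G = 1 the temperature scale is T_P = √(ℏc⁵/G) / k_B.
  = √(3.83 × 10^18) × 7.25 × 10^22
  = 1.42 × 10^32 K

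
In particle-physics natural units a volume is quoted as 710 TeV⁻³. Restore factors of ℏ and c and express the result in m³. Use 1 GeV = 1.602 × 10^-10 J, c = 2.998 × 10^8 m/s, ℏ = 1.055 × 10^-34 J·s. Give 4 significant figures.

Volume is [L]³ = [E]⁻³·(ℏc)³.
1 GeV⁻³ → (ℏc)³ × (1 GeV in J)⁻³ = 7.696 × 10^-48 m³.
Convert the energy scale: 710 TeV⁻³ = 7.10 × 10^-7 GeV⁻³.
Result: 7.10 × 10^-7 × 7.696 × 10^-48 = 5.464 × 10^-54 m³.

5.464 × 10^-54 m³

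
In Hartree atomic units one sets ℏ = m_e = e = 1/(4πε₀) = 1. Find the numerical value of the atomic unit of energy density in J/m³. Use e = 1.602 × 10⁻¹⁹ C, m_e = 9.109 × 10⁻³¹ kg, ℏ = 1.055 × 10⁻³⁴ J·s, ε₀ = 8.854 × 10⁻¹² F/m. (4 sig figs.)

u_au = E_h/a₀³ = m_e⁴e¹⁰/((4πε₀)⁵ℏ⁸)
E_h = 4.354 × 10⁻¹⁸ J
a₀ = 5.297 × 10⁻¹¹ m
E_h/a₀³ = 2.929 × 10¹³ J/m³

2.929 × 10¹³ J/m³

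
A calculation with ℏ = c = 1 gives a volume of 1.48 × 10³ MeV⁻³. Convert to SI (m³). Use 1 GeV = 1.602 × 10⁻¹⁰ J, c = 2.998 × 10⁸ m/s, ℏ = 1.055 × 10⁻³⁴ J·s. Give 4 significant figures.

1.139 × 10⁻³⁵ m³

Volume is [L]³ = [E]⁻³·(ℏc)³.
1 GeV⁻³ → (ℏc)³ × (1 GeV in J)⁻³ = 7.696 × 10⁻⁴⁸ m³.
Convert the energy scale: 1.48 × 10³ MeV⁻³ = 1.48 × 10¹² GeV⁻³.
Result: 1.48 × 10¹² × 7.696 × 10⁻⁴⁸ = 1.139 × 10⁻³⁵ m³.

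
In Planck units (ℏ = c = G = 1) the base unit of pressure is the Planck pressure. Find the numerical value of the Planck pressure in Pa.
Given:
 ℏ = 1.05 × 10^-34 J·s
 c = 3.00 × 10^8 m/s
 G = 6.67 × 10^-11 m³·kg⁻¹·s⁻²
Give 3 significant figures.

4.68 × 10^113 Pa

p_P = c⁷/(ℏG²)
  = 2.19 × 10^59 / 4.67 × 10^-55
  = 4.68 × 10^113 Pa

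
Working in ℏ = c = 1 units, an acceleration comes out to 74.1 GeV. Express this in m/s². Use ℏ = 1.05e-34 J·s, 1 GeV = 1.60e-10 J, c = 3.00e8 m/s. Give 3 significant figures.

Acceleration is [L]/[T]² = c·[E]/ℏ.
1 GeV → c/ℏ × (1 GeV in J) = 4.57e32 m/s².
Result: 74.1 × 4.57e32 = 3.39e34 m/s².

3.39e34 m/s²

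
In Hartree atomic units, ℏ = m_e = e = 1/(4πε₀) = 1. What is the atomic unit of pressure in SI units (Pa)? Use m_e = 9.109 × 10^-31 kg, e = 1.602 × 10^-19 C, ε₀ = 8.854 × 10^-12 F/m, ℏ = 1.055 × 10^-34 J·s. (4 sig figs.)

The unique combination of the constants set to 1 with dimensions of pressure is P_au = E_h/a₀³ = m_e⁴e¹⁰/((4πε₀)⁵ℏ⁸).
E_h = 4.354 × 10^-18 J
a₀ = 5.297 × 10^-11 m
E_h/a₀³ = 2.929 × 10^13 Pa

2.929 × 10^13 Pa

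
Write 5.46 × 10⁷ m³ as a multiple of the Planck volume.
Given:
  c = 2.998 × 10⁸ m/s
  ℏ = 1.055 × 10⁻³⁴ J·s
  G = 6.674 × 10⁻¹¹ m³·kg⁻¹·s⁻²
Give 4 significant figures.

Planck volume: V_P = (ℏG/c³)^(3/2) = 4.224 × 10⁻¹⁰⁵ m³.
5.46 × 10⁷ / 4.224 × 10⁻¹⁰⁵ = 1.293 × 10¹¹²

1.293 × 10¹¹²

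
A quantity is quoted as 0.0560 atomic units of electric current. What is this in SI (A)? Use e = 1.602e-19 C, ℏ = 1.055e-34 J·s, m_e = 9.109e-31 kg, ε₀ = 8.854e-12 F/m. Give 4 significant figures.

One atomic unit of electric current: I_au = e E_h/ℏ = m_e e⁵/((4πε₀)²ℏ³) = 6.612e-3 A.
0.0560 × 6.612e-3 A = 3.703e-4 A

3.703e-4 A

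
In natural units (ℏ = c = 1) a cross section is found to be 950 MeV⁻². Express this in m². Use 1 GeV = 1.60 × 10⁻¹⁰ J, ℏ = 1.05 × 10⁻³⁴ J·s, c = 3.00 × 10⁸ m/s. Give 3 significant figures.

Area is [L]² = [E]⁻²·(ℏc)²; restore (ℏc)².
1 GeV⁻² → (ℏc)² × (1 GeV in J)⁻² = 3.88 × 10⁻³² m².
Convert the energy scale: 950 MeV⁻² = 9.50 × 10⁸ GeV⁻².
Result: 9.50 × 10⁸ × 3.88 × 10⁻³² = 3.68 × 10⁻²³ m².

3.68 × 10⁻²³ m²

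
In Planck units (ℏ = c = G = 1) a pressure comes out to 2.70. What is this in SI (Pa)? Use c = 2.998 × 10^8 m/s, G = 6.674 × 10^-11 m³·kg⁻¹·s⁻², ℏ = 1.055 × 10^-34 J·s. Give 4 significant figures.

One Planck pressure: p_P = c⁷/(ℏG²) = 4.632 × 10^113 Pa.
2.70 × 4.632 × 10^113 Pa = 1.251 × 10^114 Pa

1.251 × 10^114 Pa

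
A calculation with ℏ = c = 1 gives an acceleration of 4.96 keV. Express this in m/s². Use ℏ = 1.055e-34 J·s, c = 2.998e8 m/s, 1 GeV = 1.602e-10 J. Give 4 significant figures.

Acceleration is [L]/[T]² = c·[E]/ℏ.
1 GeV → c/ℏ × (1 GeV in J) = 4.552e32 m/s².
Convert the energy scale: 4.96 keV = 4.96e-6 GeV.
Result: 4.96e-6 × 4.552e32 = 2.258e27 m/s².

2.258e27 m/s²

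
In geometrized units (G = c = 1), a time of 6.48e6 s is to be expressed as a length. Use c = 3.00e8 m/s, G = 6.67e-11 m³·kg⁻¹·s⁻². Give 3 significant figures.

Time → length via c.
6.48e6 s × (c) = 1.94e15 m

1.94e15 m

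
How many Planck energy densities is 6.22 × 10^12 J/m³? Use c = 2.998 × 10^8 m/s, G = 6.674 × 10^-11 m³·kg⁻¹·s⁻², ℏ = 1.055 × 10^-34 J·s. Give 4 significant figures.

Planck energy density: u_P = c⁷/(ℏG²) = 4.632 × 10^113 J/m³.
6.22 × 10^12 / 4.632 × 10^113 = 1.343 × 10^-101

1.343 × 10^-101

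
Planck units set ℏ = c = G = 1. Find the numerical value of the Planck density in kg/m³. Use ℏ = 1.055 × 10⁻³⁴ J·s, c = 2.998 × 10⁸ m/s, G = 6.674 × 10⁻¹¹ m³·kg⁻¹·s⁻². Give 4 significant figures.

5.154 × 10⁹⁶ kg/m³

The unique combination of the constants set to 1 with dimensions of density is ρ_P = c⁵/(ℏG²).
  = 2.422 × 10⁴² / 4.699 × 10⁻⁵⁵
  = 5.154 × 10⁹⁶ kg/m³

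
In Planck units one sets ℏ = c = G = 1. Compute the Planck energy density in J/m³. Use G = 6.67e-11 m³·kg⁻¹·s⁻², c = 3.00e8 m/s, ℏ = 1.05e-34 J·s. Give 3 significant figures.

4.68e113 J/m³

u_P = c⁷/(ℏG²)
  = 2.19e59 / 4.67e-55
  = 4.68e113 J/m³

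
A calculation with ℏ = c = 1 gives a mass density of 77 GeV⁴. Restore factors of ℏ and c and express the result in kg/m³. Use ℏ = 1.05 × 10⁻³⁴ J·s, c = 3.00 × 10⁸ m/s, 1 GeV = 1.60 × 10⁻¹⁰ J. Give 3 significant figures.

1.79 × 10²² kg/m³

Mass density is [E]/(c²[L]³) = [E]⁴/(ℏ³c⁵).
1 GeV⁴ → 1/(ℏ³c⁵) × (1 GeV in J)⁴ = 2.33 × 10²⁰ kg/m³.
Result: 77 × 2.33 × 10²⁰ = 1.79 × 10²² kg/m³.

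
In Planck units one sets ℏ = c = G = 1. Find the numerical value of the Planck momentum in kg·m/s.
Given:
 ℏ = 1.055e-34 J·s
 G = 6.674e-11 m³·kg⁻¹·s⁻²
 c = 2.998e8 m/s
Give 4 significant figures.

p_P = √(ℏc³/G)
  = √(42.60)
  = 6.527 kg·m/s

6.527 kg·m/s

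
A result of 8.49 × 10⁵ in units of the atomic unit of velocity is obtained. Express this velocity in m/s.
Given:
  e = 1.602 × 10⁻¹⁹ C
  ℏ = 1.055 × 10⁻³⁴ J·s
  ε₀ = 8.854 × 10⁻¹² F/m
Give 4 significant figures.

1.856 × 10¹² m/s

One atomic unit of velocity: v_au = e²/(4πε₀ℏ) = 2.186 × 10⁶ m/s.
8.49 × 10⁵ × 2.186 × 10⁶ m/s = 1.856 × 10¹² m/s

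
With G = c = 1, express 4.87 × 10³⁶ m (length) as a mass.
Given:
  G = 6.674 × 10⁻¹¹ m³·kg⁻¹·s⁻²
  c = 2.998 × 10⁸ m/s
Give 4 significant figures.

6.559 × 10⁶³ kg

Length → mass via c²/G.
4.87 × 10³⁶ m × (c²/G) = 6.559 × 10⁶³ kg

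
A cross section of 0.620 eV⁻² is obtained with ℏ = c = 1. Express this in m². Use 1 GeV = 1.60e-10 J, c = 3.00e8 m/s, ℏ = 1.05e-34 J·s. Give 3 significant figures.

Area is [L]² = [E]⁻²·(ℏc)²; restore (ℏc)².
1 GeV⁻² → (ℏc)² × (1 GeV in J)⁻² = 3.88e-32 m².
Convert the energy scale: 0.620 eV⁻² = 6.20e17 GeV⁻².
Result: 6.20e17 × 3.88e-32 = 2.40e-14 m².

2.40e-14 m²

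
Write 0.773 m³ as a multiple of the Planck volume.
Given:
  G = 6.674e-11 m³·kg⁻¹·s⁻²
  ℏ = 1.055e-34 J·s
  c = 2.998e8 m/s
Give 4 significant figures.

1.830e104

Planck volume: V_P = (ℏG/c³)^(3/2) = 4.224e-105 m³.
0.773 / 4.224e-105 = 1.830e104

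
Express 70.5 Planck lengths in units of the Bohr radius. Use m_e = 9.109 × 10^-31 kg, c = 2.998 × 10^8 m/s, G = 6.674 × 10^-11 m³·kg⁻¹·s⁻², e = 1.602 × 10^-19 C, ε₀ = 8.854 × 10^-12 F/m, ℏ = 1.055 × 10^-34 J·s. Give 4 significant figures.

Planck length: ℓ_P = √(ℏG/c³) = 1.616 × 10^-35 m
Bohr radius: a₀ = 4πε₀ℏ²/(m_e e²) = 5.297 × 10^-11 m
70.5 × 1.616 × 10^-35 / 5.297 × 10^-11 = 2.151 × 10^-23

2.151 × 10^-23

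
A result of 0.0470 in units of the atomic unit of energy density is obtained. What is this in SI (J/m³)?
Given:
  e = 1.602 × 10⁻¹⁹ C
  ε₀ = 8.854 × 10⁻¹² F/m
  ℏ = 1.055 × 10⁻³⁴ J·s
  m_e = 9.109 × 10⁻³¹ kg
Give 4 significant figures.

One atomic unit of energy density: u_au = E_h/a₀³ = m_e⁴e¹⁰/((4πε₀)⁵ℏ⁸) = 2.929 × 10¹³ J/m³.
0.0470 × 2.929 × 10¹³ J/m³ = 1.377 × 10¹² J/m³

1.377 × 10¹² J/m³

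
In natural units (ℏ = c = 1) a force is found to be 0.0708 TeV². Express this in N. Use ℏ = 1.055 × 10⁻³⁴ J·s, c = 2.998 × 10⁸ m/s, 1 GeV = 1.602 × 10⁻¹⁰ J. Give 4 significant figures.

5.745 × 10¹⁰ N

Force is [E]/[L] = [E]²/(ℏc); restore (ℏc)⁻¹.
1 GeV² → 1/(ℏc) × (1 GeV in J)² = 8.114 × 10⁵ N.
Convert the energy scale: 0.0708 TeV² = 7.08 × 10⁴ GeV².
Result: 7.08 × 10⁴ × 8.114 × 10⁵ = 5.745 × 10¹⁰ N.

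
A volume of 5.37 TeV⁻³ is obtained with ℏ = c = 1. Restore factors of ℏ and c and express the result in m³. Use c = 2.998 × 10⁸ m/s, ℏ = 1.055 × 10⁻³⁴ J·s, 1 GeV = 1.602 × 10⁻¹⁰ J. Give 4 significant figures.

4.133 × 10⁻⁵⁶ m³

Volume is [L]³ = [E]⁻³·(ℏc)³.
1 GeV⁻³ → (ℏc)³ × (1 GeV in J)⁻³ = 7.696 × 10⁻⁴⁸ m³.
Convert the energy scale: 5.37 TeV⁻³ = 5.37 × 10⁻⁹ GeV⁻³.
Result: 5.37 × 10⁻⁹ × 7.696 × 10⁻⁴⁸ = 4.133 × 10⁻⁵⁶ m³.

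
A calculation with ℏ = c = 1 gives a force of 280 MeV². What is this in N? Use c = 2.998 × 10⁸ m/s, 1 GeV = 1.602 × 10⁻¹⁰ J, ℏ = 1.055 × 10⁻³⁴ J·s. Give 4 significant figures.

227.2 N

Force is [E]/[L] = [E]²/(ℏc); restore (ℏc)⁻¹.
1 GeV² → 1/(ℏc) × (1 GeV in J)² = 8.114 × 10⁵ N.
Convert the energy scale: 280 MeV² = 2.80 × 10⁻⁴ GeV².
Result: 2.80 × 10⁻⁴ × 8.114 × 10⁵ = 227.2 N.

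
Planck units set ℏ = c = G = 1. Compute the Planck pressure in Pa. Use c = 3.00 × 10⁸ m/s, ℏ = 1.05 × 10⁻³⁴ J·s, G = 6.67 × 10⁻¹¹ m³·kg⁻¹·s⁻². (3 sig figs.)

4.68 × 10¹¹³ Pa

Dimensional analysis gives p_P = c⁷/(ℏG²).
  = 2.19 × 10⁵⁹ / 4.67 × 10⁻⁵⁵
  = 4.68 × 10¹¹³ Pa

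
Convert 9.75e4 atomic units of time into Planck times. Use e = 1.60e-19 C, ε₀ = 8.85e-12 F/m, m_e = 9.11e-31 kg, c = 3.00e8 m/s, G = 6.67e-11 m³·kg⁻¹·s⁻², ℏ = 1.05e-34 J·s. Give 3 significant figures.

4.36e31

atomic unit of time: τ_au = (4πε₀)²ℏ³/(m_e e⁴) = 2.40e-17 s
Planck time: t_P = √(ℏG/c⁵) = 5.37e-44 s
9.75e4 × 2.40e-17 / 5.37e-44 = 4.36e31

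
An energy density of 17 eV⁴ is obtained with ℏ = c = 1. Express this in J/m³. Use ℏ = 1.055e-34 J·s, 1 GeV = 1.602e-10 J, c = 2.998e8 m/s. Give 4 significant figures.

[E]/[L]³ = [E]⁴/(ℏc)³; restore (ℏc)⁻³.
1 GeV⁴ → 1/(ℏc)³ × (1 GeV in J)⁴ = 2.082e37 J/m³.
Convert the energy scale: 17 eV⁴ = 1.70e-35 GeV⁴.
Result: 1.70e-35 × 2.082e37 = 353.9 J/m³.

353.9 J/m³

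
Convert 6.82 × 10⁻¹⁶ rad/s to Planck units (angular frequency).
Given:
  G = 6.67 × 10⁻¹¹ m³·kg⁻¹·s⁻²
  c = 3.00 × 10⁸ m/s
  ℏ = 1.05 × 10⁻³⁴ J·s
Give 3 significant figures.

3.66 × 10⁻⁵⁹

Planck angular frequency: ω_P = √(c⁵/(ℏG)) = 1.86 × 10⁴³ rad/s.
6.82 × 10⁻¹⁶ / 1.86 × 10⁴³ = 3.66 × 10⁻⁵⁹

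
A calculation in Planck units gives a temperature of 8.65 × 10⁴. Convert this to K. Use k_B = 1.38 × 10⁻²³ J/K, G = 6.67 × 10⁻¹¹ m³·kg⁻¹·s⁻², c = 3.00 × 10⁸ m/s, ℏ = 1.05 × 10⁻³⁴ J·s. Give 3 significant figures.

1.23 × 10³⁷ K

One Planck temperature: T_P = √(ℏc⁵/G) / k_B = 1.42 × 10³² K.
8.65 × 10⁴ × 1.42 × 10³² K = 1.23 × 10³⁷ K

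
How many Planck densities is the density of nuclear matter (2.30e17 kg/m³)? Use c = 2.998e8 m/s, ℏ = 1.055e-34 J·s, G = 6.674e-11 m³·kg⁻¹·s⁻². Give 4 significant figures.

4.463e-80

Planck density: ρ_P = c⁵/(ℏG²) = 5.154e96 kg/m³.
2.30e17 / 5.154e96 = 4.463e-80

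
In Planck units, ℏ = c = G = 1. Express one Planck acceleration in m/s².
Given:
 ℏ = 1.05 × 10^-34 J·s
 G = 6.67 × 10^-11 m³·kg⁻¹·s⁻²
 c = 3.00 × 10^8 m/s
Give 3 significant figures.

From ℏ = c = G = 1 the acceleration scale is a_P = √(c⁷/(ℏG)).
  = √(3.12 × 10^103)
  = 5.59 × 10^51 m/s²

5.59 × 10^51 m/s²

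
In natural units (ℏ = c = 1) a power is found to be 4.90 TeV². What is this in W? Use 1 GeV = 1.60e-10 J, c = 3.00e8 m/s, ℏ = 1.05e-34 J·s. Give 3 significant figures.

1.19e21 W

Power is [E]/[T] = [E]²/ℏ.
1 GeV² → 1/ℏ × (1 GeV in J)² = 2.44e14 W.
Convert the energy scale: 4.90 TeV² = 4.90e6 GeV².
Result: 4.90e6 × 2.44e14 = 1.19e21 W.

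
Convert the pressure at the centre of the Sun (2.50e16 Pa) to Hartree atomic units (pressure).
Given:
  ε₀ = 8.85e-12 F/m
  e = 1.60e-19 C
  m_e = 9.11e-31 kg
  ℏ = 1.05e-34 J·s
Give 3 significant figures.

atomic unit of pressure: P_au = E_h/a₀³ = m_e⁴e¹⁰/((4πε₀)⁵ℏ⁸) = 3.01e13 Pa.
2.50e16 / 3.01e13 = 830

830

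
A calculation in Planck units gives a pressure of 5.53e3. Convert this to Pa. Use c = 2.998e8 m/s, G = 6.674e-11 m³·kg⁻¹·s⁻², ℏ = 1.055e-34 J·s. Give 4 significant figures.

2.562e117 Pa

One Planck pressure: p_P = c⁷/(ℏG²) = 4.632e113 Pa.
5.53e3 × 4.632e113 Pa = 2.562e117 Pa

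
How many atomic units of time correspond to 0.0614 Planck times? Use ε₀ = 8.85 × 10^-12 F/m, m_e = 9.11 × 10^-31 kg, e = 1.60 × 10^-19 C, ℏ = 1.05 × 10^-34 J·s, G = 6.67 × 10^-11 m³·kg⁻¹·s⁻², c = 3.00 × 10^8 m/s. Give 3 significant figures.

Planck time: t_P = √(ℏG/c⁵) = 5.37 × 10^-44 s
atomic unit of time: τ_au = (4πε₀)²ℏ³/(m_e e⁴) = 2.40 × 10^-17 s
0.0614 × 5.37 × 10^-44 / 2.40 × 10^-17 = 1.37 × 10^-28

1.37 × 10^-28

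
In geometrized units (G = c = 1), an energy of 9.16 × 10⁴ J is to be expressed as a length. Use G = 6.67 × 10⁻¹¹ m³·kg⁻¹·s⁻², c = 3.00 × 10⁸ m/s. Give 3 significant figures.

Energy → length via G/c⁴.
9.16 × 10⁴ J × (G/c⁴) = 7.54 × 10⁻⁴⁰ m

7.54 × 10⁻⁴⁰ m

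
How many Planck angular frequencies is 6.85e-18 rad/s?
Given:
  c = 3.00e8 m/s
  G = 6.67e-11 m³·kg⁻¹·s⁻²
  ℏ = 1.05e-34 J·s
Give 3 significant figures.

Planck angular frequency: ω_P = √(c⁵/(ℏG)) = 1.86e43 rad/s.
6.85e-18 / 1.86e43 = 3.68e-61

3.68e-61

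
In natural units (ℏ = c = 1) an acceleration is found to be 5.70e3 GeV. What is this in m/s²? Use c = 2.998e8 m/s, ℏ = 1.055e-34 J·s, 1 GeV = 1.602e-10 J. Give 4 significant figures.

Acceleration is [L]/[T]² = c·[E]/ℏ.
1 GeV → c/ℏ × (1 GeV in J) = 4.552e32 m/s².
Result: 5.70e3 × 4.552e32 = 2.595e36 m/s².

2.595e36 m/s²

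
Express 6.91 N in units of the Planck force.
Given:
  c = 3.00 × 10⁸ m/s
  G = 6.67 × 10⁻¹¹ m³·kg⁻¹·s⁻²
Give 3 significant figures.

5.69 × 10⁻⁴⁴

Planck force: F_P = c⁴/G = 1.21 × 10⁴⁴ N.
6.91 / 1.21 × 10⁴⁴ = 5.69 × 10⁻⁴⁴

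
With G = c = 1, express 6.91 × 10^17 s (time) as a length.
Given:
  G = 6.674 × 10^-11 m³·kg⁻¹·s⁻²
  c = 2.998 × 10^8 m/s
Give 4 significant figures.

2.072 × 10^26 m

Time → length via c.
6.91 × 10^17 s × (c) = 2.072 × 10^26 m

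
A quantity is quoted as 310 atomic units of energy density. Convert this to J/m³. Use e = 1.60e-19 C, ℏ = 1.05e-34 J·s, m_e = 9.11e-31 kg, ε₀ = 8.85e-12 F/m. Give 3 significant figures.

9.34e15 J/m³

One atomic unit of energy density: u_au = E_h/a₀³ = m_e⁴e¹⁰/((4πε₀)⁵ℏ⁸) = 3.01e13 J/m³.
310 × 3.01e13 J/m³ = 9.34e15 J/m³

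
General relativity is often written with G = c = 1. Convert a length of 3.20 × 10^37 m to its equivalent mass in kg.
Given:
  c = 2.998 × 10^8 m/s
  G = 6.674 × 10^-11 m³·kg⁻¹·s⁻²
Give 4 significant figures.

4.310 × 10^64 kg

Length → mass via c²/G.
3.20 × 10^37 m × (c²/G) = 4.310 × 10^64 kg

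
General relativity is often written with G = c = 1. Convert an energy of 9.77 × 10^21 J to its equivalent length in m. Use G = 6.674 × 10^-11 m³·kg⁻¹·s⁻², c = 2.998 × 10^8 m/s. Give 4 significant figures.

8.072 × 10^-23 m

Energy → length via G/c⁴.
9.77 × 10^21 J × (G/c⁴) = 8.072 × 10^-23 m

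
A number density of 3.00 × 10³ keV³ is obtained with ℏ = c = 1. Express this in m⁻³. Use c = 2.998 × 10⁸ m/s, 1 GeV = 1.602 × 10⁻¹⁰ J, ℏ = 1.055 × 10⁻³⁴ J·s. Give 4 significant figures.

3.898 × 10³² m⁻³

Number density is [L]⁻³ = [E]³/(ℏc)³.
1 GeV³ → 1/(ℏc)³ × (1 GeV in J)³ = 1.299 × 10⁴⁷ m⁻³.
Convert the energy scale: 3.00 × 10³ keV³ = 3.00 × 10⁻¹⁵ GeV³.
Result: 3.00 × 10⁻¹⁵ × 1.299 × 10⁴⁷ = 3.898 × 10³² m⁻³.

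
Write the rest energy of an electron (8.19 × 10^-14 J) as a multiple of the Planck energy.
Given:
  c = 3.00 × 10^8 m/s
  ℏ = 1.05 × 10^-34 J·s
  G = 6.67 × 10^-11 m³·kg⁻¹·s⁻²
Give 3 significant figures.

Planck energy: E_P = √(ℏc⁵/G) = 1.96 × 10^9 J.
8.19 × 10^-14 / 1.96 × 10^9 = 4.19 × 10^-23

4.19 × 10^-23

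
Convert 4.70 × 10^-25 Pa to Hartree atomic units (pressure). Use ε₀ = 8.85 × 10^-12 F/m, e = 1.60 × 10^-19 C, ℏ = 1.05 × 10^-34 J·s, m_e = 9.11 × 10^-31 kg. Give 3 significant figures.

1.56 × 10^-38

atomic unit of pressure: P_au = E_h/a₀³ = m_e⁴e¹⁰/((4πε₀)⁵ℏ⁸) = 3.01 × 10^13 Pa.
4.70 × 10^-25 / 3.01 × 10^13 = 1.56 × 10^-38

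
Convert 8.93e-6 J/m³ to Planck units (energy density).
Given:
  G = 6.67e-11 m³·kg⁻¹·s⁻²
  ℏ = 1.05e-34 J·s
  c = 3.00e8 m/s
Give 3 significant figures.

Planck energy density: u_P = c⁷/(ℏG²) = 4.68e113 J/m³.
8.93e-6 / 4.68e113 = 1.91e-119

1.91e-119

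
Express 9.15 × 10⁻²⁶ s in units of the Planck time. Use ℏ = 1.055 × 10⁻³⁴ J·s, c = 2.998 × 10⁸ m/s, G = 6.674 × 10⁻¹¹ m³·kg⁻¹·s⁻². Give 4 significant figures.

1.697 × 10¹⁸

Planck time: t_P = √(ℏG/c⁵) = 5.392 × 10⁻⁴⁴ s.
9.15 × 10⁻²⁶ / 5.392 × 10⁻⁴⁴ = 1.697 × 10¹⁸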